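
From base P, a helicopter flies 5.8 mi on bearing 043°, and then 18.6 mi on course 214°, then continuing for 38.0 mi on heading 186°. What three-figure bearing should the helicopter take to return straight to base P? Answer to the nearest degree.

Leg 1 (043°, 5.8 mi): east 5.8 sin 43° = 3.96, north 5.8 cos 43° = 4.24
Leg 2 (214°, 18.6 mi): east 18.6 sin 214° = -10.40, north 18.6 cos 214° = -15.42
Leg 3 (186°, 38.0 mi): east 38.0 sin 186° = -3.97, north 38.0 cos 186° = -37.79
Net displacement: -10.42 east, -48.97 north. Direction back to start is (10.42, 48.97): bearing = atan2(10.42, 48.97) mod 360° = 12.01° ≈ 012°.

012°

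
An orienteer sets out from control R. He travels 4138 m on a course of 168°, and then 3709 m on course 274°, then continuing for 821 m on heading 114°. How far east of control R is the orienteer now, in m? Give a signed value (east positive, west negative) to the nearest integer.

Leg 1 (168°, 4138 m): east 4138 sin 168° = 860.34, north 4138 cos 168° = -4047.57
Leg 2 (274°, 3709 m): east 3709 sin 274° = -3699.97, north 3709 cos 274° = 258.73
Leg 3 (114°, 821 m): east 821 sin 114° = 750.02, north 821 cos 114° = -333.93
Net east component: -2089.61 m.

-2090 m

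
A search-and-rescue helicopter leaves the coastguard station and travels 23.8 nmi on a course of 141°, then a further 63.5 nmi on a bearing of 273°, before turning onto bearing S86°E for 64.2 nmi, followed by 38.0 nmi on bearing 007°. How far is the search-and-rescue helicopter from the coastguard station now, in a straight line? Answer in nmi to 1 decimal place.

Leg 1 (141°, 23.8 nmi): east 23.8 sin 141° = 14.98, north 23.8 cos 141° = -18.50
Leg 2 (273°, 63.5 nmi): east 63.5 sin 273° = -63.41, north 63.5 cos 273° = 3.32
Leg 3 (S86°E, 64.2 nmi): east 64.2 sin 94° = 64.04, north 64.2 cos 94° = -4.48
Leg 4 (007°, 38.0 nmi): east 38.0 sin 7° = 4.63, north 38.0 cos 7° = 37.72
Net: 20.24 east, 18.07 north. Distance = √((20.24)² + (18.07)²) = 27.129 nmi.

27.1 nmi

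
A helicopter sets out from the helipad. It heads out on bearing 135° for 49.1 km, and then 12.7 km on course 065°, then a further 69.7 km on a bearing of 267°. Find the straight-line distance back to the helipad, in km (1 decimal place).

40.4 km

Leg 1 (135°, 49.1 km): east 49.1 sin 135° = 34.72, north 49.1 cos 135° = -34.72
Leg 2 (065°, 12.7 km): east 12.7 sin 65° = 11.51, north 12.7 cos 65° = 5.37
Leg 3 (267°, 69.7 km): east 69.7 sin 267° = -69.60, north 69.7 cos 267° = -3.65
Net: -23.38 east, -33.00 north. Distance = √((-23.38)² + (-33.00)²) = 40.440 km.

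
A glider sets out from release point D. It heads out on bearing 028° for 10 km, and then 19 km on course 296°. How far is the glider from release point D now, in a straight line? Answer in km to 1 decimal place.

Leg 1 (028°, 10 km): east 10 sin 28° = 4.69, north 10 cos 28° = 8.83
Leg 2 (296°, 19 km): east 19 sin 296° = -17.08, north 19 cos 296° = 8.33
Net: -12.38 east, 17.16 north. Distance = √((-12.38)² + (17.16)²) = 21.160 km.

21.2 km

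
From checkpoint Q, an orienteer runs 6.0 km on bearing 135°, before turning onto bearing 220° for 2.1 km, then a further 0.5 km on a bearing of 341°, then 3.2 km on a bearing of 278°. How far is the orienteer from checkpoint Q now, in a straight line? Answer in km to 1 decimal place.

5.0 km

Leg 1 (135°, 6.0 km): east 6.0 sin 135° = 4.24, north 6.0 cos 135° = -4.24
Leg 2 (220°, 2.1 km): east 2.1 sin 220° = -1.35, north 2.1 cos 220° = -1.61
Leg 3 (341°, 0.5 km): east 0.5 sin 341° = -0.16, north 0.5 cos 341° = 0.47
Leg 4 (278°, 3.2 km): east 3.2 sin 278° = -3.17, north 3.2 cos 278° = 0.45
Net: -0.44 east, -4.93 north. Distance = √((-0.44)² + (-4.93)²) = 4.953 km.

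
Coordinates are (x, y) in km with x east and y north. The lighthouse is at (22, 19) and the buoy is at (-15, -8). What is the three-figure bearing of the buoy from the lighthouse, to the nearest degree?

234°

Δeast = -15 − 22 = -37.00; Δnorth = -8 − 19 = -27.00.
Bearing = atan2(Δeast, Δnorth) mod 360° = 233.88° ≈ 234°.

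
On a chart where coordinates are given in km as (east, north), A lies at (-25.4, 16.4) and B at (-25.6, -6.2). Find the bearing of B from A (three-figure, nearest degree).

Δeast = -25.6 − -25.4 = -0.20; Δnorth = -6.2 − 16.4 = -22.60.
Bearing = atan2(Δeast, Δnorth) mod 360° = 180.51° ≈ 181°.

181°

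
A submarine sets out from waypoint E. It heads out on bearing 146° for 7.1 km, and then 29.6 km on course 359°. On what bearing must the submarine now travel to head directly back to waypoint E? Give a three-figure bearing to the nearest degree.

Leg 1 (146°, 7.1 km): east 7.1 sin 146° = 3.97, north 7.1 cos 146° = -5.89
Leg 2 (359°, 29.6 km): east 29.6 sin 359° = -0.52, north 29.6 cos 359° = 29.60
Net displacement: 3.45 east, 23.71 north. Direction back to start is (-3.45, -23.71): bearing = atan2(-3.45, -23.71) mod 360° = 188.29° ≈ 188°.

188°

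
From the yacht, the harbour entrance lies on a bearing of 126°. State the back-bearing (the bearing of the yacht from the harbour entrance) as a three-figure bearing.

306°

Back-bearing = 126° + 180° = 306°.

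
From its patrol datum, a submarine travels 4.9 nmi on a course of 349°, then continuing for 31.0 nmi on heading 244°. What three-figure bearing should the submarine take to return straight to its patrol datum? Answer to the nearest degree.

073°

Leg 1 (349°, 4.9 nmi): east 4.9 sin 349° = -0.93, north 4.9 cos 349° = 4.81
Leg 2 (244°, 31.0 nmi): east 31.0 sin 244° = -27.86, north 31.0 cos 244° = -13.59
Net displacement: -28.80 east, -8.78 north. Direction back to start is (28.80, 8.78): bearing = atan2(28.80, 8.78) mod 360° = 73.05° ≈ 073°.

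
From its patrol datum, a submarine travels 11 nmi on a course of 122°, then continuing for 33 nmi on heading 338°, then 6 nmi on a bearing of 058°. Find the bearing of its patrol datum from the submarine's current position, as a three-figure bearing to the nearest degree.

Leg 1 (122°, 11 nmi): east 11 sin 122° = 9.33, north 11 cos 122° = -5.83
Leg 2 (338°, 33 nmi): east 33 sin 338° = -12.36, north 33 cos 338° = 30.60
Leg 3 (058°, 6 nmi): east 6 sin 58° = 5.09, north 6 cos 58° = 3.18
Net displacement: 2.05 east, 27.95 north. Direction back to start is (-2.05, -27.95): bearing = atan2(-2.05, -27.95) mod 360° = 184.21° ≈ 184°.

184°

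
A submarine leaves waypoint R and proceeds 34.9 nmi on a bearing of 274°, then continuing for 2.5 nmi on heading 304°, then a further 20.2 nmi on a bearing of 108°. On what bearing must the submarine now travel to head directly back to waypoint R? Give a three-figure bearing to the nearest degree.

Leg 1 (274°, 34.9 nmi): east 34.9 sin 274° = -34.81, north 34.9 cos 274° = 2.43
Leg 2 (304°, 2.5 nmi): east 2.5 sin 304° = -2.07, north 2.5 cos 304° = 1.40
Leg 3 (108°, 20.2 nmi): east 20.2 sin 108° = 19.21, north 20.2 cos 108° = -6.24
Net displacement: -17.68 east, -2.41 north. Direction back to start is (17.68, 2.41): bearing = atan2(17.68, 2.41) mod 360° = 82.24° ≈ 082°.

082°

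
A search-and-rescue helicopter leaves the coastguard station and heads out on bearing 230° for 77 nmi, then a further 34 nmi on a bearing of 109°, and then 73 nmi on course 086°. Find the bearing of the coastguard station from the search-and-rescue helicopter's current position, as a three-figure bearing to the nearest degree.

320°

Leg 1 (230°, 77 nmi): east 77 sin 230° = -58.99, north 77 cos 230° = -49.49
Leg 2 (109°, 34 nmi): east 34 sin 109° = 32.15, north 34 cos 109° = -11.07
Leg 3 (086°, 73 nmi): east 73 sin 86° = 72.82, north 73 cos 86° = 5.09
Net displacement: 45.98 east, -55.47 north. Direction back to start is (-45.98, 55.47): bearing = atan2(-45.98, 55.47) mod 360° = 320.34° ≈ 320°.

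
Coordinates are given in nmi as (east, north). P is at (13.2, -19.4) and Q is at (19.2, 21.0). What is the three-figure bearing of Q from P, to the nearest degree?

008°

Δeast = 19.2 − 13.2 = 6.00; Δnorth = 21.0 − -19.4 = 40.40.
Bearing = atan2(Δeast, Δnorth) mod 360° = 8.45° ≈ 008°.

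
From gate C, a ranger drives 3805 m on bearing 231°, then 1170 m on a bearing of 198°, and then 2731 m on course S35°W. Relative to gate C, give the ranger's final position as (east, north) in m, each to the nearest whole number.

(-4885, -5744)

Leg 1 (231°, 3805 m): east 3805 sin 231° = -2957.04, north 3805 cos 231° = -2394.56
Leg 2 (198°, 1170 m): east 1170 sin 198° = -361.55, north 1170 cos 198° = -1112.74
Leg 3 (S35°W, 2731 m): east 2731 sin 215° = -1566.44, north 2731 cos 215° = -2237.10
Summing: -4885.03 m east, -5744.40 m north → (-4885, -5744).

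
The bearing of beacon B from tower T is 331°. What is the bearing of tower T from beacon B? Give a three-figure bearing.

Back-bearing = 331° − 180° = 151°.

151°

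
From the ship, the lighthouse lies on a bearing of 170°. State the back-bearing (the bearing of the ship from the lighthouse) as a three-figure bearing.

Back-bearing = 170° + 180° = 350°.

350°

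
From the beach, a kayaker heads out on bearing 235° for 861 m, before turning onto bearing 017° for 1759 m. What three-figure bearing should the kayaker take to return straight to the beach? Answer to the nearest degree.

Leg 1 (235°, 861 m): east 861 sin 235° = -705.29, north 861 cos 235° = -493.85
Leg 2 (017°, 1759 m): east 1759 sin 17° = 514.28, north 1759 cos 17° = 1682.14
Net displacement: -191.01 east, 1188.29 north. Direction back to start is (191.01, -1188.29): bearing = atan2(191.01, -1188.29) mod 360° = 170.87° ≈ 171°.

171°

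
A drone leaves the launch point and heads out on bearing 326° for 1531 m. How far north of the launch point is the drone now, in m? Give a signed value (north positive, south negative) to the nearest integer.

Leg 1 (326°, 1531 m): east 1531 sin 326° = -856.12, north 1531 cos 326° = 1269.26
Net north component: 1269.26 m.

1269 m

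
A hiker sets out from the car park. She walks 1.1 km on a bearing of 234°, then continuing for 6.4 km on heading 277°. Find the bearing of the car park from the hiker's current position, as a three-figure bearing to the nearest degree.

091°

Leg 1 (234°, 1.1 km): east 1.1 sin 234° = -0.89, north 1.1 cos 234° = -0.65
Leg 2 (277°, 6.4 km): east 6.4 sin 277° = -6.35, north 6.4 cos 277° = 0.78
Net displacement: -7.24 east, 0.13 north. Direction back to start is (7.24, -0.13): bearing = atan2(7.24, -0.13) mod 360° = 91.06° ≈ 091°.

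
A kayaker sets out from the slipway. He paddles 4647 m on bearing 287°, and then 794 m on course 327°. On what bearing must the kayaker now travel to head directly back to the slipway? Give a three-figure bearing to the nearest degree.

Leg 1 (287°, 4647 m): east 4647 sin 287° = -4443.95, north 4647 cos 287° = 1358.65
Leg 2 (327°, 794 m): east 794 sin 327° = -432.44, north 794 cos 327° = 665.90
Net displacement: -4876.39 east, 2024.56 north. Direction back to start is (4876.39, -2024.56): bearing = atan2(4876.39, -2024.56) mod 360° = 112.55° ≈ 113°.

113°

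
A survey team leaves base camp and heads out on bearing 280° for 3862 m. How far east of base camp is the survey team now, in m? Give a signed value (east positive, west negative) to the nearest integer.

-3803 m

Leg 1 (280°, 3862 m): east 3862 sin 280° = -3803.33, north 3862 cos 280° = 670.63
Net east component: -3803.33 m.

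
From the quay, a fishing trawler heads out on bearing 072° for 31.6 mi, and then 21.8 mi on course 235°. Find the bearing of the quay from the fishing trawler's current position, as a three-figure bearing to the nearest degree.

283°

Leg 1 (072°, 31.6 mi): east 31.6 sin 72° = 30.05, north 31.6 cos 72° = 9.76
Leg 2 (235°, 21.8 mi): east 21.8 sin 235° = -17.86, north 21.8 cos 235° = -12.50
Net displacement: 12.20 east, -2.74 north. Direction back to start is (-12.20, 2.74): bearing = atan2(-12.20, 2.74) mod 360° = 282.66° ≈ 283°.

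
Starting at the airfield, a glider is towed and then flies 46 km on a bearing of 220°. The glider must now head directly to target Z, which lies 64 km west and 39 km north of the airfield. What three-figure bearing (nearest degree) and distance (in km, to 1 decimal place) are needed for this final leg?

Leg 1 (220°, 46 km): east 46 sin 220° = -29.57, north 46 cos 220° = -35.24
Current position: (-29.57, -35.24). Target: (-64, 39). Remaining: Δeast = -34.43, Δnorth = 74.24.
Bearing = atan2(-34.43, 74.24) mod 360° = 335.12°; distance = √((-34.43)² + (74.24)²) = 81.834 km.

335°, 81.8 km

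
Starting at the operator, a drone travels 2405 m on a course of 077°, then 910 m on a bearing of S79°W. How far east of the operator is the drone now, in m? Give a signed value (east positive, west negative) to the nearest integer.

Leg 1 (077°, 2405 m): east 2405 sin 77° = 2343.36, north 2405 cos 77° = 541.01
Leg 2 (S79°W, 910 m): east 910 sin 259° = -893.28, north 910 cos 259° = -173.64
Net east component: 1450.08 m.

1450 m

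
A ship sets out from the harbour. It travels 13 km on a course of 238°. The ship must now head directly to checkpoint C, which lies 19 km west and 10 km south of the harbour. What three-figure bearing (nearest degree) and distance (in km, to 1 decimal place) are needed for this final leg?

Leg 1 (238°, 13 km): east 13 sin 238° = -11.02, north 13 cos 238° = -6.89
Current position: (-11.02, -6.89). Target: (-19, -10). Remaining: Δeast = -7.98, Δnorth = -3.11.
Bearing = atan2(-7.98, -3.11) mod 360° = 248.69°; distance = √((-7.98)² + (-3.11)²) = 8.561 km.

249°, 8.6 km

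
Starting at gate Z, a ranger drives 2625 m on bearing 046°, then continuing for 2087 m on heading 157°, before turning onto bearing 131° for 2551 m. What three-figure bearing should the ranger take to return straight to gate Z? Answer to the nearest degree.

Leg 1 (046°, 2625 m): east 2625 sin 46° = 1888.27, north 2625 cos 46° = 1823.48
Leg 2 (157°, 2087 m): east 2087 sin 157° = 815.46, north 2087 cos 157° = -1921.09
Leg 3 (131°, 2551 m): east 2551 sin 131° = 1925.26, north 2551 cos 131° = -1673.61
Net displacement: 4628.99 east, -1771.22 north. Direction back to start is (-4628.99, 1771.22): bearing = atan2(-4628.99, 1771.22) mod 360° = 290.94° ≈ 291°.

291°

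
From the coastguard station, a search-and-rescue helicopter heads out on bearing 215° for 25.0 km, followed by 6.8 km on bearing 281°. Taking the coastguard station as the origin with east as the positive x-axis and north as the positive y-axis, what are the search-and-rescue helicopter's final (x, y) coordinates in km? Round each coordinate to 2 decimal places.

Leg 1 (215°, 25.0 km): east 25.0 sin 215° = -14.34, north 25.0 cos 215° = -20.48
Leg 2 (281°, 6.8 km): east 6.8 sin 281° = -6.68, north 6.8 cos 281° = 1.30
Summing: -21.01 km east, -19.18 km north → (-21.01, -19.18).

(-21.01, -19.18)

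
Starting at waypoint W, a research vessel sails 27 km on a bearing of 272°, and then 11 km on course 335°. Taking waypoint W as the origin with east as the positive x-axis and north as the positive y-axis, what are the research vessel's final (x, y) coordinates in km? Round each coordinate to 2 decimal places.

(-31.63, 10.91)

Leg 1 (272°, 27 km): east 27 sin 272° = -26.98, north 27 cos 272° = 0.94
Leg 2 (335°, 11 km): east 11 sin 335° = -4.65, north 11 cos 335° = 9.97
Summing: -31.63 km east, 10.91 km north → (-31.63, 10.91).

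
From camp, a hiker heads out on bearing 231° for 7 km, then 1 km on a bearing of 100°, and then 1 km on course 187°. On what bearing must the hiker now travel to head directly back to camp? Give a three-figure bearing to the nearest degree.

039°

Leg 1 (231°, 7 km): east 7 sin 231° = -5.44, north 7 cos 231° = -4.41
Leg 2 (100°, 1 km): east 1 sin 100° = 0.98, north 1 cos 100° = -0.17
Leg 3 (187°, 1 km): east 1 sin 187° = -0.12, north 1 cos 187° = -0.99
Net displacement: -4.58 east, -5.57 north. Direction back to start is (4.58, 5.57): bearing = atan2(4.58, 5.57) mod 360° = 39.40° ≈ 039°.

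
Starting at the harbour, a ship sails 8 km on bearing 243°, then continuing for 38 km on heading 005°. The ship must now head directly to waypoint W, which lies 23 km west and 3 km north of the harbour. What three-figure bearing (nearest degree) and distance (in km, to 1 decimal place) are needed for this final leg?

Leg 1 (243°, 8 km): east 8 sin 243° = -7.13, north 8 cos 243° = -3.63
Leg 2 (005°, 38 km): east 38 sin 5° = 3.31, north 38 cos 5° = 37.86
Current position: (-3.82, 34.22). Target: (-23, 3). Remaining: Δeast = -19.18, Δnorth = -31.22.
Bearing = atan2(-19.18, -31.22) mod 360° = 211.57°; distance = √((-19.18)² + (-31.22)²) = 36.646 km.

212°, 36.6 km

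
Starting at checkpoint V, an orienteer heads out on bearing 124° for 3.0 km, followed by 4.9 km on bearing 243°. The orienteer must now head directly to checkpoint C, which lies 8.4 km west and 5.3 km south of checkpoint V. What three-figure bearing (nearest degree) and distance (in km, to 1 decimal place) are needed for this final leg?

258°, 6.7 km

Leg 1 (124°, 3.0 km): east 3.0 sin 124° = 2.49, north 3.0 cos 124° = -1.68
Leg 2 (243°, 4.9 km): east 4.9 sin 243° = -4.37, north 4.9 cos 243° = -2.22
Current position: (-1.88, -3.90). Target: (-8.4, -5.3). Remaining: Δeast = -6.52, Δnorth = -1.40.
Bearing = atan2(-6.52, -1.40) mod 360° = 257.90°; distance = √((-6.52)² + (-1.40)²) = 6.669 km.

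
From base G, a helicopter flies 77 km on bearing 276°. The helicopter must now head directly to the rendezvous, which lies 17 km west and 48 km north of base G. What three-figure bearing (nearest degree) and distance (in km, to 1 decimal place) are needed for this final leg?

Leg 1 (276°, 77 km): east 77 sin 276° = -76.58, north 77 cos 276° = 8.05
Current position: (-76.58, 8.05). Target: (-17, 48). Remaining: Δeast = 59.58, Δnorth = 39.95.
Bearing = atan2(59.58, 39.95) mod 360° = 56.16°; distance = √((59.58)² + (39.95)²) = 71.733 km.

056°, 71.7 km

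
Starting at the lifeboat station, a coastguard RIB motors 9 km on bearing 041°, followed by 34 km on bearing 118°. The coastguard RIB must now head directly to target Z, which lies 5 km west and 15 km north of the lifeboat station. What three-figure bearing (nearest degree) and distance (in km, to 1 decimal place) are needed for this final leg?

301°, 47.5 km

Leg 1 (041°, 9 km): east 9 sin 41° = 5.90, north 9 cos 41° = 6.79
Leg 2 (118°, 34 km): east 34 sin 118° = 30.02, north 34 cos 118° = -15.96
Current position: (35.92, -9.17). Target: (-5, 15). Remaining: Δeast = -40.92, Δnorth = 24.17.
Bearing = atan2(-40.92, 24.17) mod 360° = 300.57°; distance = √((-40.92)² + (24.17)²) = 47.529 km.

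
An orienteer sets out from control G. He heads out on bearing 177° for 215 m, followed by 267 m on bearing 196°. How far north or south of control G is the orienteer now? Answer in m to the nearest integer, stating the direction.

471 m south

Leg 1 (177°, 215 m): east 215 sin 177° = 11.25, north 215 cos 177° = -214.71
Leg 2 (196°, 267 m): east 267 sin 196° = -73.60, north 267 cos 196° = -256.66
Net north component: -471.36 m.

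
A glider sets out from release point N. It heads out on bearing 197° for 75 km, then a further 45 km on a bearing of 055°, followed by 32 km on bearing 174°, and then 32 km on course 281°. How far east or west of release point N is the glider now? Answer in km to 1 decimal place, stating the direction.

Leg 1 (197°, 75 km): east 75 sin 197° = -21.93, north 75 cos 197° = -71.72
Leg 2 (055°, 45 km): east 45 sin 55° = 36.86, north 45 cos 55° = 25.81
Leg 3 (174°, 32 km): east 32 sin 174° = 3.34, north 32 cos 174° = -31.82
Leg 4 (281°, 32 km): east 32 sin 281° = -31.41, north 32 cos 281° = 6.11
Net east component: -13.13 km.

13.1 km west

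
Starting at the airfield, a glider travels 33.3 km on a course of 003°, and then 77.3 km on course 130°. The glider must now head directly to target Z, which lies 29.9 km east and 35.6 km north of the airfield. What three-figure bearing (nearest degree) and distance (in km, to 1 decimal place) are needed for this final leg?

Leg 1 (003°, 33.3 km): east 33.3 sin 3° = 1.74, north 33.3 cos 3° = 33.25
Leg 2 (130°, 77.3 km): east 77.3 sin 130° = 59.22, north 77.3 cos 130° = -49.69
Current position: (60.96, -16.43). Target: (29.9, 35.6). Remaining: Δeast = -31.06, Δnorth = 52.03.
Bearing = atan2(-31.06, 52.03) mod 360° = 329.17°; distance = √((-31.06)² + (52.03)²) = 60.597 km.

329°, 60.6 km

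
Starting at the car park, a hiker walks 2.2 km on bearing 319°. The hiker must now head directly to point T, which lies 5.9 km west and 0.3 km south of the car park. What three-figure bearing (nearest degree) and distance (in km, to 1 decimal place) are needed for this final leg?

246°, 4.9 km

Leg 1 (319°, 2.2 km): east 2.2 sin 319° = -1.44, north 2.2 cos 319° = 1.66
Current position: (-1.44, 1.66). Target: (-5.9, -0.3). Remaining: Δeast = -4.46, Δnorth = -1.96.
Bearing = atan2(-4.46, -1.96) mod 360° = 246.26°; distance = √((-4.46)² + (-1.96)²) = 4.869 km.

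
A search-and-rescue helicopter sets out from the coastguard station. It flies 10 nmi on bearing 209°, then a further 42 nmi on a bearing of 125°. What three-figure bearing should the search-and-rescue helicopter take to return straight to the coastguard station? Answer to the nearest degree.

Leg 1 (209°, 10 nmi): east 10 sin 209° = -4.85, north 10 cos 209° = -8.75
Leg 2 (125°, 42 nmi): east 42 sin 125° = 34.40, north 42 cos 125° = -24.09
Net displacement: 29.56 east, -32.84 north. Direction back to start is (-29.56, 32.84): bearing = atan2(-29.56, 32.84) mod 360° = 318.01° ≈ 318°.

318°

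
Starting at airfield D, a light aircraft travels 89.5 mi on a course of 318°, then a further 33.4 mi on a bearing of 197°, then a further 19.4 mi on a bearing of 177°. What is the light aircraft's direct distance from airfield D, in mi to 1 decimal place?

Leg 1 (318°, 89.5 mi): east 89.5 sin 318° = -59.89, north 89.5 cos 318° = 66.51
Leg 2 (197°, 33.4 mi): east 33.4 sin 197° = -9.77, north 33.4 cos 197° = -31.94
Leg 3 (177°, 19.4 mi): east 19.4 sin 177° = 1.02, north 19.4 cos 177° = -19.37
Net: -68.64 east, 15.20 north. Distance = √((-68.64)² + (15.20)²) = 70.299 mi.

70.3 mi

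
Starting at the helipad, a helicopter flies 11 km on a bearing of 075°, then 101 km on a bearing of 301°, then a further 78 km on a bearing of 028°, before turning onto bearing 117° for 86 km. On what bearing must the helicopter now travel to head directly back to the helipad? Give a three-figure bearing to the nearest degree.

Leg 1 (075°, 11 km): east 11 sin 75° = 10.63, north 11 cos 75° = 2.85
Leg 2 (301°, 101 km): east 101 sin 301° = -86.57, north 101 cos 301° = 52.02
Leg 3 (028°, 78 km): east 78 sin 28° = 36.62, north 78 cos 28° = 68.87
Leg 4 (117°, 86 km): east 86 sin 117° = 76.63, north 86 cos 117° = -39.04
Net displacement: 37.30 east, 84.69 north. Direction back to start is (-37.30, -84.69): bearing = atan2(-37.30, -84.69) mod 360° = 203.77° ≈ 204°.

204°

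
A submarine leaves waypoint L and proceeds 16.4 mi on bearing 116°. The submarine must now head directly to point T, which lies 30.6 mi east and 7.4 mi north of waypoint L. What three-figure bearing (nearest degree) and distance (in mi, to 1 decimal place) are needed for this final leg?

047°, 21.5 mi

Leg 1 (116°, 16.4 mi): east 16.4 sin 116° = 14.74, north 16.4 cos 116° = -7.19
Current position: (14.74, -7.19). Target: (30.6, 7.4). Remaining: Δeast = 15.86, Δnorth = 14.59.
Bearing = atan2(15.86, 14.59) mod 360° = 47.39°; distance = √((15.86)² + (14.59)²) = 21.549 mi.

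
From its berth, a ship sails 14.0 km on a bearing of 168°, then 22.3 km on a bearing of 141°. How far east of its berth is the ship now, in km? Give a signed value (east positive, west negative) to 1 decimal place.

Leg 1 (168°, 14.0 km): east 14.0 sin 168° = 2.91, north 14.0 cos 168° = -13.69
Leg 2 (141°, 22.3 km): east 22.3 sin 141° = 14.03, north 22.3 cos 141° = -17.33
Net east component: 16.94 km.

16.9 km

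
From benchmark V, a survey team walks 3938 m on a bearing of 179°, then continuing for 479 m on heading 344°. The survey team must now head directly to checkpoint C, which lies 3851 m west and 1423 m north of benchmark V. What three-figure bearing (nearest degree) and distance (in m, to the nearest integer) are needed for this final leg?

322°, 6193 m

Leg 1 (179°, 3938 m): east 3938 sin 179° = 68.73, north 3938 cos 179° = -3937.40
Leg 2 (344°, 479 m): east 479 sin 344° = -132.03, north 479 cos 344° = 460.44
Current position: (-63.30, -3476.96). Target: (-3851, 1423). Remaining: Δeast = -3787.70, Δnorth = 4899.96.
Bearing = atan2(-3787.70, 4899.96) mod 360° = 322.30°; distance = √((-3787.70)² + (4899.96)²) = 6193.240 m.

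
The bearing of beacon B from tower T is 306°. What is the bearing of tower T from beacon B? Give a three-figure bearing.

126°

Back-bearing = 306° − 180° = 126°.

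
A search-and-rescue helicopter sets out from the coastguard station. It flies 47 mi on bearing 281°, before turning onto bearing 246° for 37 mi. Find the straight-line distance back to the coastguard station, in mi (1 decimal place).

80.2 mi

Leg 1 (281°, 47 mi): east 47 sin 281° = -46.14, north 47 cos 281° = 8.97
Leg 2 (246°, 37 mi): east 37 sin 246° = -33.80, north 37 cos 246° = -15.05
Net: -79.94 east, -6.08 north. Distance = √((-79.94)² + (-6.08)²) = 80.169 mi.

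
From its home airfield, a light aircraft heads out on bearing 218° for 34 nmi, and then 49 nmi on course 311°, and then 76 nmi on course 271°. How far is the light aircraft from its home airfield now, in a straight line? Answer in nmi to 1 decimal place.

Leg 1 (218°, 34 nmi): east 34 sin 218° = -20.93, north 34 cos 218° = -26.79
Leg 2 (311°, 49 nmi): east 49 sin 311° = -36.98, north 49 cos 311° = 32.15
Leg 3 (271°, 76 nmi): east 76 sin 271° = -75.99, north 76 cos 271° = 1.33
Net: -133.90 east, 6.68 north. Distance = √((-133.90)² + (6.68)²) = 134.068 nmi.

134.1 nmi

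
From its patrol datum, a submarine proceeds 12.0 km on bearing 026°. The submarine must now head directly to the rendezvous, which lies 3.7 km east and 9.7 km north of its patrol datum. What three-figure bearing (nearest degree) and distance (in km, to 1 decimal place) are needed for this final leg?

235°, 1.9 km

Leg 1 (026°, 12.0 km): east 12.0 sin 26° = 5.26, north 12.0 cos 26° = 10.79
Current position: (5.26, 10.79). Target: (3.7, 9.7). Remaining: Δeast = -1.56, Δnorth = -1.09.
Bearing = atan2(-1.56, -1.09) mod 360° = 235.18°; distance = √((-1.56)² + (-1.09)²) = 1.901 km.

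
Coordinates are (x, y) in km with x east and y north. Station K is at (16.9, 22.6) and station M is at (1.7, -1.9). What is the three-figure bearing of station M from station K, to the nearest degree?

Δeast = 1.7 − 16.9 = -15.20; Δnorth = -1.9 − 22.6 = -24.50.
Bearing = atan2(Δeast, Δnorth) mod 360° = 211.82° ≈ 212°.

212°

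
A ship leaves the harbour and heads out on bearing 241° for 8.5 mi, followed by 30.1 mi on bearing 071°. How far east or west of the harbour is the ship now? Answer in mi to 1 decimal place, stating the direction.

21.0 mi east

Leg 1 (241°, 8.5 mi): east 8.5 sin 241° = -7.43, north 8.5 cos 241° = -4.12
Leg 2 (071°, 30.1 mi): east 30.1 sin 71° = 28.46, north 30.1 cos 71° = 9.80
Net east component: 21.03 mi.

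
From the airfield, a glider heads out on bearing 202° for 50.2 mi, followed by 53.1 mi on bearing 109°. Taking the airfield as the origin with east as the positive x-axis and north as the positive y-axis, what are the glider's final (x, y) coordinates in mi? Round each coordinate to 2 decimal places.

(31.40, -63.83)

Leg 1 (202°, 50.2 mi): east 50.2 sin 202° = -18.81, north 50.2 cos 202° = -46.54
Leg 2 (109°, 53.1 mi): east 53.1 sin 109° = 50.21, north 53.1 cos 109° = -17.29
Summing: 31.40 mi east, -63.83 mi north → (31.40, -63.83).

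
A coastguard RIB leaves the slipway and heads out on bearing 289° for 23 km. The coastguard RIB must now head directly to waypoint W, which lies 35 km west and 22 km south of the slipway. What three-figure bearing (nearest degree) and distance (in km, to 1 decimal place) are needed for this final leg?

Leg 1 (289°, 23 km): east 23 sin 289° = -21.75, north 23 cos 289° = 7.49
Current position: (-21.75, 7.49). Target: (-35, -22). Remaining: Δeast = -13.25, Δnorth = -29.49.
Bearing = atan2(-13.25, -29.49) mod 360° = 204.20°; distance = √((-13.25)² + (-29.49)²) = 32.329 km.

204°, 32.3 km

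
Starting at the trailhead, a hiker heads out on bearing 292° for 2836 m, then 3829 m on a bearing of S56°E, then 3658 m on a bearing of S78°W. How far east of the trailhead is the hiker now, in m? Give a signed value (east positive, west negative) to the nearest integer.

-3033 m

Leg 1 (292°, 2836 m): east 2836 sin 292° = -2629.49, north 2836 cos 292° = 1062.38
Leg 2 (S56°E, 3829 m): east 3829 sin 124° = 3174.38, north 3829 cos 124° = -2141.15
Leg 3 (S78°W, 3658 m): east 3658 sin 258° = -3578.06, north 3658 cos 258° = -760.54
Net east component: -3033.17 m.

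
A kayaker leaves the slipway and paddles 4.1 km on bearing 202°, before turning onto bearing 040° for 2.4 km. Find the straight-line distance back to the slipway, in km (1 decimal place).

2.0 km

Leg 1 (202°, 4.1 km): east 4.1 sin 202° = -1.54, north 4.1 cos 202° = -3.80
Leg 2 (040°, 2.4 km): east 2.4 sin 40° = 1.54, north 2.4 cos 40° = 1.84
Net: 0.01 east, -1.96 north. Distance = √((0.01)² + (-1.96)²) = 1.963 km.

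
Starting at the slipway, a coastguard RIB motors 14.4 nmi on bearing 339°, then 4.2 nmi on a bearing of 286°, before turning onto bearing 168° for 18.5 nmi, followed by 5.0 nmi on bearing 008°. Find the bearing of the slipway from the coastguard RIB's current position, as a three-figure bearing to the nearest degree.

107°

Leg 1 (339°, 14.4 nmi): east 14.4 sin 339° = -5.16, north 14.4 cos 339° = 13.44
Leg 2 (286°, 4.2 nmi): east 4.2 sin 286° = -4.04, north 4.2 cos 286° = 1.16
Leg 3 (168°, 18.5 nmi): east 18.5 sin 168° = 3.85, north 18.5 cos 168° = -18.10
Leg 4 (008°, 5.0 nmi): east 5.0 sin 8° = 0.70, north 5.0 cos 8° = 4.95
Net displacement: -4.66 east, 1.46 north. Direction back to start is (4.66, -1.46): bearing = atan2(4.66, -1.46) mod 360° = 107.38° ≈ 107°.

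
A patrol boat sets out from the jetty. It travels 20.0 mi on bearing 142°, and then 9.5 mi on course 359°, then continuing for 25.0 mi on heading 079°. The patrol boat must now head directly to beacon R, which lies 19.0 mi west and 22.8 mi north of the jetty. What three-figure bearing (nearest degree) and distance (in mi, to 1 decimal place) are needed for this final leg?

Leg 1 (142°, 20.0 mi): east 20.0 sin 142° = 12.31, north 20.0 cos 142° = -15.76
Leg 2 (359°, 9.5 mi): east 9.5 sin 359° = -0.17, north 9.5 cos 359° = 9.50
Leg 3 (079°, 25.0 mi): east 25.0 sin 79° = 24.54, north 25.0 cos 79° = 4.77
Current position: (36.69, -1.49). Target: (-19.0, 22.8). Remaining: Δeast = -55.69, Δnorth = 24.29.
Bearing = atan2(-55.69, 24.29) mod 360° = 293.57°; distance = √((-55.69)² + (24.29)²) = 60.756 mi.

294°, 60.8 mi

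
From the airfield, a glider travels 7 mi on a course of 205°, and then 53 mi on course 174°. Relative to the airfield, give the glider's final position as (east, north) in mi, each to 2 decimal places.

(2.58, -59.05)

Leg 1 (205°, 7 mi): east 7 sin 205° = -2.96, north 7 cos 205° = -6.34
Leg 2 (174°, 53 mi): east 53 sin 174° = 5.54, north 53 cos 174° = -52.71
Summing: 2.58 mi east, -59.05 mi north → (2.58, -59.05).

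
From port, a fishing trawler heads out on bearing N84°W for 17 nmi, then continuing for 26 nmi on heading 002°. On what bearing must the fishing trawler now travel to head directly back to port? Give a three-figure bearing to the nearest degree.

Leg 1 (N84°W, 17 nmi): east 17 sin 276° = -16.91, north 17 cos 276° = 1.78
Leg 2 (002°, 26 nmi): east 26 sin 2° = 0.91, north 26 cos 2° = 25.98
Net displacement: -16.00 east, 27.76 north. Direction back to start is (16.00, -27.76): bearing = atan2(16.00, -27.76) mod 360° = 150.04° ≈ 150°.

150°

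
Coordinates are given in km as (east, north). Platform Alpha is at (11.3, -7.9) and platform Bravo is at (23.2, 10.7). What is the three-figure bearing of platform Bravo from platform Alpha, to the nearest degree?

Δeast = 23.2 − 11.3 = 11.90; Δnorth = 10.7 − -7.9 = 18.60.
Bearing = atan2(Δeast, Δnorth) mod 360° = 32.61° ≈ 033°.

033°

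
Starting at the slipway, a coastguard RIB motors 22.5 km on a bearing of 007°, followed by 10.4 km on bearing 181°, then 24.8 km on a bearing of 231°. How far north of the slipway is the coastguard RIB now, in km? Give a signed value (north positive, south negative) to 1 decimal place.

-3.7 km

Leg 1 (007°, 22.5 km): east 22.5 sin 7° = 2.74, north 22.5 cos 7° = 22.33
Leg 2 (181°, 10.4 km): east 10.4 sin 181° = -0.18, north 10.4 cos 181° = -10.40
Leg 3 (231°, 24.8 km): east 24.8 sin 231° = -19.27, north 24.8 cos 231° = -15.61
Net north component: -3.67 km.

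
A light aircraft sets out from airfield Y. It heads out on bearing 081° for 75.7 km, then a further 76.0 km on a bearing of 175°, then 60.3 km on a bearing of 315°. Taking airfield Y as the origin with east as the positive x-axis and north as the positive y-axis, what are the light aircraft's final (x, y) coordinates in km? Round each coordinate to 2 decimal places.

(38.75, -21.23)

Leg 1 (081°, 75.7 km): east 75.7 sin 81° = 74.77, north 75.7 cos 81° = 11.84
Leg 2 (175°, 76.0 km): east 76.0 sin 175° = 6.62, north 76.0 cos 175° = -75.71
Leg 3 (315°, 60.3 km): east 60.3 sin 315° = -42.64, north 60.3 cos 315° = 42.64
Summing: 38.75 km east, -21.23 km north → (38.75, -21.23).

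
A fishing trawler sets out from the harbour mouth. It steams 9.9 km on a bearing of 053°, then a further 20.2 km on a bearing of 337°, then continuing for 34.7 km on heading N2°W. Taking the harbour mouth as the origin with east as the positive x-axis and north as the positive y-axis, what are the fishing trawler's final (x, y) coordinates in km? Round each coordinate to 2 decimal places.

Leg 1 (053°, 9.9 km): east 9.9 sin 53° = 7.91, north 9.9 cos 53° = 5.96
Leg 2 (337°, 20.2 km): east 20.2 sin 337° = -7.89, north 20.2 cos 337° = 18.59
Leg 3 (N2°W, 34.7 km): east 34.7 sin 358° = -1.21, north 34.7 cos 358° = 34.68
Summing: -1.20 km east, 59.23 km north → (-1.20, 59.23).

(-1.20, 59.23)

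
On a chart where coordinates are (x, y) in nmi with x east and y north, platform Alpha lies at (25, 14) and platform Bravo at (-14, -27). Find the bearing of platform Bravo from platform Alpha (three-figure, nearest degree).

Δeast = -14 − 25 = -39.00; Δnorth = -27 − 14 = -41.00.
Bearing = atan2(Δeast, Δnorth) mod 360° = 223.57° ≈ 224°.

224°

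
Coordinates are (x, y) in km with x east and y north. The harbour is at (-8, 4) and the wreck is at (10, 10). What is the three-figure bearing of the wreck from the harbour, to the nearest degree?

072°

Δeast = 10 − -8 = 18.00; Δnorth = 10 − 4 = 6.00.
Bearing = atan2(Δeast, Δnorth) mod 360° = 71.57° ≈ 072°.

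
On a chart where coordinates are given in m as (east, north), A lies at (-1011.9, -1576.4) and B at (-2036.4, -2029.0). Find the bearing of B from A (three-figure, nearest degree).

246°

Δeast = -2036.4 − -1011.9 = -1024.50; Δnorth = -2029.0 − -1576.4 = -452.60.
Bearing = atan2(Δeast, Δnorth) mod 360° = 246.17° ≈ 246°.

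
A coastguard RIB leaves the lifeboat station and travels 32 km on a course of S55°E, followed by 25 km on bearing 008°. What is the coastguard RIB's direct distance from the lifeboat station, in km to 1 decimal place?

Leg 1 (S55°E, 32 km): east 32 sin 125° = 26.21, north 32 cos 125° = -18.35
Leg 2 (008°, 25 km): east 25 sin 8° = 3.48, north 25 cos 8° = 24.76
Net: 29.69 east, 6.40 north. Distance = √((29.69)² + (6.40)²) = 30.375 km.

30.4 km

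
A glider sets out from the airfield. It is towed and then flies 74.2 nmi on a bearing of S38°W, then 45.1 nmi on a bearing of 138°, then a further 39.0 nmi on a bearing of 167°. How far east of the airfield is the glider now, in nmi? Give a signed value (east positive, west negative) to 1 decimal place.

Leg 1 (S38°W, 74.2 nmi): east 74.2 sin 218° = -45.68, north 74.2 cos 218° = -58.47
Leg 2 (138°, 45.1 nmi): east 45.1 sin 138° = 30.18, north 45.1 cos 138° = -33.52
Leg 3 (167°, 39.0 nmi): east 39.0 sin 167° = 8.77, north 39.0 cos 167° = -38.00
Net east component: -6.73 nmi.

-6.7 nmi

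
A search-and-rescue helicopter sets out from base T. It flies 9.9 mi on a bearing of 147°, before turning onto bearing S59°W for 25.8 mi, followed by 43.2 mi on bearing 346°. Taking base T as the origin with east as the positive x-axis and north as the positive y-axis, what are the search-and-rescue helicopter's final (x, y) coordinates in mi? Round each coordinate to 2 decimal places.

(-27.17, 20.33)

Leg 1 (147°, 9.9 mi): east 9.9 sin 147° = 5.39, north 9.9 cos 147° = -8.30
Leg 2 (S59°W, 25.8 mi): east 25.8 sin 239° = -22.11, north 25.8 cos 239° = -13.29
Leg 3 (346°, 43.2 mi): east 43.2 sin 346° = -10.45, north 43.2 cos 346° = 41.92
Summing: -27.17 mi east, 20.33 mi north → (-27.17, 20.33).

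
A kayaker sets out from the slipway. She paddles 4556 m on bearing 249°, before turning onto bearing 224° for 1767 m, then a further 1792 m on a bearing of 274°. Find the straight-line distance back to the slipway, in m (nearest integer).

Leg 1 (249°, 4556 m): east 4556 sin 249° = -4253.39, north 4556 cos 249° = -1632.72
Leg 2 (224°, 1767 m): east 1767 sin 224° = -1227.46, north 1767 cos 224° = -1271.07
Leg 3 (274°, 1792 m): east 1792 sin 274° = -1787.63, north 1792 cos 274° = 125.00
Net: -7268.49 east, -2778.79 north. Distance = √((-7268.49)² + (-2778.79)²) = 7781.557 m.

7782 m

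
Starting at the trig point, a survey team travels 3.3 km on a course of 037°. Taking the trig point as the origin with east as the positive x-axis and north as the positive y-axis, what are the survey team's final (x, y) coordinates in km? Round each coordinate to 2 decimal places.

Leg 1 (037°, 3.3 km): east 3.3 sin 37° = 1.99, north 3.3 cos 37° = 2.64
Summing: 1.99 km east, 2.64 km north → (1.99, 2.64).

(1.99, 2.64)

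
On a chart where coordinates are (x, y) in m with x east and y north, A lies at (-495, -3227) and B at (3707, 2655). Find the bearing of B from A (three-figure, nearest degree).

036°

Δeast = 3707 − -495 = 4202.00; Δnorth = 2655 − -3227 = 5882.00.
Bearing = atan2(Δeast, Δnorth) mod 360° = 35.54° ≈ 036°.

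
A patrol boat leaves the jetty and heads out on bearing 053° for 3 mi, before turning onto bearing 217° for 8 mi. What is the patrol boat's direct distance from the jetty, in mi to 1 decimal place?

5.2 mi

Leg 1 (053°, 3 mi): east 3 sin 53° = 2.40, north 3 cos 53° = 1.81
Leg 2 (217°, 8 mi): east 8 sin 217° = -4.81, north 8 cos 217° = -6.39
Net: -2.42 east, -4.58 north. Distance = √((-2.42)² + (-4.58)²) = 5.183 mi.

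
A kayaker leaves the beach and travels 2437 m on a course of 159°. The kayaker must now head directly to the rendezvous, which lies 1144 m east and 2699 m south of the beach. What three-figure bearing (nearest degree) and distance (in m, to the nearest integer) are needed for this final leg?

147°, 503 m

Leg 1 (159°, 2437 m): east 2437 sin 159° = 873.34, north 2437 cos 159° = -2275.14
Current position: (873.34, -2275.14). Target: (1144, -2699). Remaining: Δeast = 270.66, Δnorth = -423.86.
Bearing = atan2(270.66, -423.86) mod 360° = 147.44°; distance = √((270.66)² + (-423.86)²) = 502.908 m.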